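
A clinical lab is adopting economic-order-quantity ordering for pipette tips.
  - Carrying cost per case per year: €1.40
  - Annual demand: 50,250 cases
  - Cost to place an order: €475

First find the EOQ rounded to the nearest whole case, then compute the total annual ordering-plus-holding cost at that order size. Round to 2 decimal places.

€8,175.11

2DS/H = 2·50,250·475/1.4 = 34,098,214.29
EOQ = √34,098,214.29 ≈ 5,839.37 → Q = 5,839 cases
Annual ordering cost = (D/Q)·S = (50,250/5,839) × 475 = €4,087.81
Annual holding cost  = (Q/2)·H = (5,839/2) × 1.4 = €4,087.30
Total = €4,087.81 + €4,087.30 = €8,175.11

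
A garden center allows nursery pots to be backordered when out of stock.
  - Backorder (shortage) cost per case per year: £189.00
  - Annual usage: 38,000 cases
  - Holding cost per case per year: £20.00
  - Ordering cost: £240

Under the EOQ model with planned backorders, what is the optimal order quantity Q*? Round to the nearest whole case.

1,004 cases

Q* = √(2DS/H) · √((H + b)/b)
   = √(2 × 38,000 × 240 / 20) · √((20 + 189) / 189)
   = 954.987 × 1.0516 ≈ 1,004.24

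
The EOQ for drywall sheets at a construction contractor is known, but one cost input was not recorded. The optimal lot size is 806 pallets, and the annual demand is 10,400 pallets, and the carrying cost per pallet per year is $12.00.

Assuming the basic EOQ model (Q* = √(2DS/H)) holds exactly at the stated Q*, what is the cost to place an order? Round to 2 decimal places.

$374.79

From Q* = √(2DS/H) ⇒ Q*² = 2DS/H.
S = Q²H / (2D) = 806² × 12 / (2 × 10,400) = 374.7900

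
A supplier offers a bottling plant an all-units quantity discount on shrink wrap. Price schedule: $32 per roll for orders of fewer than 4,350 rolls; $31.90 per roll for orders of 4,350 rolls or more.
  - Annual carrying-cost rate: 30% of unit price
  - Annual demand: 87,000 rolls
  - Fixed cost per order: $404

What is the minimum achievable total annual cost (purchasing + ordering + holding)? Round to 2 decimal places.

H₁ = 30%×$32 = $9.6000;  H₂ = 30%×$31.90 = $9.5700
EOQ₁ = √(2×87,000×404/9.6000) = 2,706.01  (< 4,350, feasible at tier 1)
EOQ₂ = √(2×87,000×404/9.5700) = 2,710.25  (< 4,350 → use Q = 4,350 at tier-2 price)
TC(tier 1 (EOQ₁), Q≈2,706.0) = $2,809,977.71
TC(tier 2, Q≈4,350.0) = $2,804,194.75
Minimum at tier 2: $2,804,194.75

$2,804,194.75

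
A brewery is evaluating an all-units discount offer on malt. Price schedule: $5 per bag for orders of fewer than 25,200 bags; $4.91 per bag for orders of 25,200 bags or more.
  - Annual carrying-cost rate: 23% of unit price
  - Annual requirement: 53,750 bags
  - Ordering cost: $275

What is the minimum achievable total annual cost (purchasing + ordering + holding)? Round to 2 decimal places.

H₁ = 23%×$5 = $1.1500;  H₂ = 23%×$4.91 = $1.1293
EOQ₁ = √(2×53,750×275/1.1500) = 5,070.16  (< 25,200, feasible at tier 1)
EOQ₂ = √(2×53,750×275/1.1293) = 5,116.42  (< 25,200 → use Q = 25,200 at tier-2 price)
TC(tier 1 (EOQ₁), Q≈5,070.2) = $274,580.68
TC(tier 2, Q≈25,200.0) = $278,728.24
Minimum at tier 1 (EOQ₁): $274,580.68

$274,580.68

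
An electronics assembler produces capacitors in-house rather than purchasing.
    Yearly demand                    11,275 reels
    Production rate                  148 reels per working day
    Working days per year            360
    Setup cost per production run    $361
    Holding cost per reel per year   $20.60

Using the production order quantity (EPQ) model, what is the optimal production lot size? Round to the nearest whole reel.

Daily demand d = 11,275/360 = 31.319; p = 148; 1 − d/p = 0.78838
EPQ = √(2DS / (H(1 − d/p)))
    = √(2 × 11,275 × 361 / (20.6 × 0.78838)) ≈ 707.99

708 reels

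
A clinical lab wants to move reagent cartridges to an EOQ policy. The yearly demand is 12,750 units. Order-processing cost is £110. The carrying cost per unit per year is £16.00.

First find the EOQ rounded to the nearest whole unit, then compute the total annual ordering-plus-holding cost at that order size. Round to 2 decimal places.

2DS/H = 2·12,750·110/16 = 175,312.50
EOQ = √175,312.50 ≈ 418.70 → Q = 419 units
Ordering: D/Q × S = 12,750/419 × £110 = £3,347.26
Holding:  Q/2 × H = 419/2 × £16 = £3,352.00
Total = £3,347.26 + £3,352.00 = £6,699.26

£6,699.26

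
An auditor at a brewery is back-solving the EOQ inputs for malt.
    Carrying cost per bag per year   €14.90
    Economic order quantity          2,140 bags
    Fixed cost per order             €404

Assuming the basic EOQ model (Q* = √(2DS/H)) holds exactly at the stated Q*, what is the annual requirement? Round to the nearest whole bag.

84,451 bags per year

From Q* = √(2DS/H) ⇒ Q*² = 2DS/H.
D = Q²H / (2S) = 2,140² × 14.9 / (2 × 404) = 84,450.54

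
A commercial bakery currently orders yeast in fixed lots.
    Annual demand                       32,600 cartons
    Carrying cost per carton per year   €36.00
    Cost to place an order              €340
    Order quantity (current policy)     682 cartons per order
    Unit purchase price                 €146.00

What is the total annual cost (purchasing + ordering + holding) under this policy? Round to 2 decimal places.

Ordering: D/Q × S = 32,600/682 × €340 = €16,252.20
Holding:  Q/2 × H = 682/2 × €36 = €12,276.00
Purchase cost = D·C = 32,600 × 146 = €4,759,600.00
Total = €16,252.20 + €12,276.00 + €4,759,600.00 = €4,788,128.20

€4,788,128.20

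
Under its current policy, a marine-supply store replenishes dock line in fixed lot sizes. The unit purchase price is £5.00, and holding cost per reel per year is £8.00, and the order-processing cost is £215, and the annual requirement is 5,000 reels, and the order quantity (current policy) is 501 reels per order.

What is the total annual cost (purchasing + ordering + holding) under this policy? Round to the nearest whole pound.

£29,150

Annual ordering cost = (D/Q)·S = (5,000/501) × 215 = £2,145.71
Annual holding cost  = (Q/2)·H = (501/2) × 8 = £2,004.00
Purchase cost = D·C = 5,000 × 5 = £25,000.00
Total = £2,145.71 + £2,004.00 + £25,000.00 = £29,149.71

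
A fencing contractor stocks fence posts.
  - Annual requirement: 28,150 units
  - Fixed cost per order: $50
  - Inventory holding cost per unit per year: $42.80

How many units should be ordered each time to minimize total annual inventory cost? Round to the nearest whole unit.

Q* = √(2·D·S / H) = √(2·28,150·50 / 42.8) = √65,771.0 ≈ 256.46

256 units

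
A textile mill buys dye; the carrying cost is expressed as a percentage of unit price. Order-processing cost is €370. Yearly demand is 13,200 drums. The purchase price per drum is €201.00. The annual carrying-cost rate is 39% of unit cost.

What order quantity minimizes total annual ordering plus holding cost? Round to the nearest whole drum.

Holding cost per drum per year: H = 39% × €201 = €78.3900
2DS/H = 2·13,200·370/78.39 = 124,607.73
EOQ = √124,607.73 ≈ 353.00

353 drums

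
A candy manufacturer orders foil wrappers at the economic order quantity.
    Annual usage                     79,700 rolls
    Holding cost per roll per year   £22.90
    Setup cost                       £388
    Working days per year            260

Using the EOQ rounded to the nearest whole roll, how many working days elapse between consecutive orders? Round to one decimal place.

5.4 days

EOQ = √(2DS/H) = √(2 × 79,700 × 388 / 22.9)
    = √(2,700,751.09) ≈ 1,643.40 → Q = 1,643 rolls
Days between orders = 260 / (D/Q) = 260 / 48.509 ≈ 5.360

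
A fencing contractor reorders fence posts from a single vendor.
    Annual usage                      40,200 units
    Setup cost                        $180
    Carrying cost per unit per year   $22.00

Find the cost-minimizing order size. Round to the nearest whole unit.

811 units

Optimal lot size Q* = (2 × 40,200 × $180 / $22)^½ ≈ 811.06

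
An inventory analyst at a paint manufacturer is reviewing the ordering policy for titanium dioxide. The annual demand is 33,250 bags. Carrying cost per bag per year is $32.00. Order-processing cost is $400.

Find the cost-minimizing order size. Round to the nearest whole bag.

912 bags

Optimal lot size Q* = (2 × 33,250 × $400 / $32)^½ ≈ 911.73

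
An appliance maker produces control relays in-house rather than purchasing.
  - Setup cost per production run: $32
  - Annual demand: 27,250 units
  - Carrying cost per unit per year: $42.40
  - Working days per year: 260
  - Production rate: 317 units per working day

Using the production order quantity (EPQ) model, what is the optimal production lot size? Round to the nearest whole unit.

Daily demand d = 27,250/260 = 104.808; p = 317; 1 − d/p = 0.66938
EPQ = √(2DS / (H(1 − d/p)))
    = √(2 × 27,250 × 32 / (42.4 × 0.66938)) ≈ 247.89

248 units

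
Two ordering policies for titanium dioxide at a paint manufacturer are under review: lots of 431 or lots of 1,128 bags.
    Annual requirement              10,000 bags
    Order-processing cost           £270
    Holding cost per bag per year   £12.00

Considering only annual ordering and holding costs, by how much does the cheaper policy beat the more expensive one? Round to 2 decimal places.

TC(Q) = (D/Q)S + (Q/2)H
TC(431) = (10,000/431)×270 + (431/2)×12 = £8,850.50
TC(1,128) = (10,000/1,128)×270 + (1,128/2)×12 = £9,161.62
Cheaper: Q = 431.  Difference = £311.12

£311.12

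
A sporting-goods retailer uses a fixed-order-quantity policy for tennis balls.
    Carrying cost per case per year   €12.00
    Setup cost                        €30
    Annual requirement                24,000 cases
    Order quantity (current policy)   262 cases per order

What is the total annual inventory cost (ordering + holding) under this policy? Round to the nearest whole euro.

Annual ordering cost = (D/Q)·S = (24,000/262) × 30 = €2,748.09
Annual holding cost  = (Q/2)·H = (262/2) × 12 = €1,572.00
Total = €2,748.09 + €1,572.00 = €4,320.09

€4,320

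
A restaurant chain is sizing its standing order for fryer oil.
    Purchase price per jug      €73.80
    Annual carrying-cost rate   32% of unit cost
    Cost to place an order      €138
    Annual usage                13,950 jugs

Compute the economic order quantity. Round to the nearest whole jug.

H = i·C = 0.32 × €73.8 = €23.6160 per jug-year
2DS/H = 2·13,950·138/23.616 = 163,033.54
EOQ = √163,033.54 ≈ 403.77

404 jugs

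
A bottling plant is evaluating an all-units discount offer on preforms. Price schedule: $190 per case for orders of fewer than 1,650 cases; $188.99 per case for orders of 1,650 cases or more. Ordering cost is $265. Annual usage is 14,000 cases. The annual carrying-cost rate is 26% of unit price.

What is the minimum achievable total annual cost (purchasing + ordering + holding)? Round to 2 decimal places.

$2,679,145.44

H₁ = 26%×$190 = $49.4000;  H₂ = 26%×$188.99 = $49.1374
EOQ₁ = √(2×14,000×265/49.4000) = 387.56  (< 1,650, feasible at tier 1)
EOQ₂ = √(2×14,000×265/49.1374) = 388.59  (< 1,650 → use Q = 1,650 at tier-2 price)
TC(tier 1 (EOQ₁), Q≈387.6) = $2,679,145.44
TC(tier 2, Q≈1,650.0) = $2,688,646.84
Minimum at tier 1 (EOQ₁): $2,679,145.44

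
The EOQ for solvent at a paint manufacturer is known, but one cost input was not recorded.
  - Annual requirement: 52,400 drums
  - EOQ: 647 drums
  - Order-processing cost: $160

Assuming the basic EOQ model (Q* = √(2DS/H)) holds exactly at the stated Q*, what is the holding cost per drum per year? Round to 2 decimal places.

$40.06

From Q* = √(2DS/H) ⇒ Q*² = 2DS/H.
H = 2DS / Q² = 2 × 52,400 × 160 / 647² = 40.0565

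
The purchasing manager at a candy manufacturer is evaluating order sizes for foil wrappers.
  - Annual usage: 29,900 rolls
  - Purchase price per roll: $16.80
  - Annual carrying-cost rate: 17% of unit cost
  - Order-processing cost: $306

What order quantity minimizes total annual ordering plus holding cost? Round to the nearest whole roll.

H = i·C = 0.17 × $16.8 = $2.8560 per roll-year
Optimal lot size Q* = (2 × 29,900 × $306 / $2.856)^½ ≈ 2,531.23

2,531 rolls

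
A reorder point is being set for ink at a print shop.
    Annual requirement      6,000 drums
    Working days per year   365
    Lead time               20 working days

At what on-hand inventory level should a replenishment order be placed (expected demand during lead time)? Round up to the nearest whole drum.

329 drums

Daily demand d = 6,000 / 365 = 16.438 drums/day
Demand during lead time = 16.438 × 20 = 328.77
Reorder point = 328.77 → round up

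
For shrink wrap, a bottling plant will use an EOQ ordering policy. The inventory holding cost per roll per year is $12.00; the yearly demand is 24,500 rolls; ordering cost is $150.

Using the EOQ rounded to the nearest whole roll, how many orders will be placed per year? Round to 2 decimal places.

31.29 orders per year

2DS/H = 2·24,500·150/12 = 612,500.00
EOQ = √612,500.00 ≈ 782.62 → Q = 783
N = D/Q = 24,500/783 ≈ 31.290 orders/yr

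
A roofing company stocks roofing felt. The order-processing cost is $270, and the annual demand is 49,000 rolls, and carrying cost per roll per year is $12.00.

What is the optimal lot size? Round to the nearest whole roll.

EOQ = √(2DS/H) = √(2 × 49,000 × 270 / 12)
    = √(2,205,000.00) ≈ 1,484.92

1,485 rolls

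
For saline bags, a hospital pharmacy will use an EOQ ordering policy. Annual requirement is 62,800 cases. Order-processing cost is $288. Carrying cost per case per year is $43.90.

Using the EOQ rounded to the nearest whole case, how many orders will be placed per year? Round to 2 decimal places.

69.16 orders per year

Q* = √(2·D·S / H) = √(2·62,800·288 / 43.9) = √823,981.8 ≈ 907.73 → Q = 908
N = D/Q = 62,800/908 ≈ 69.163 orders/yr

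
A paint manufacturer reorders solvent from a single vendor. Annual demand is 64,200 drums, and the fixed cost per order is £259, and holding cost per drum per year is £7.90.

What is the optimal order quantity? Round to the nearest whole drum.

2,052 drums

Q* = √(2·D·S / H) = √(2·64,200·259 / 7.9) = √4,209,569.6 ≈ 2,051.72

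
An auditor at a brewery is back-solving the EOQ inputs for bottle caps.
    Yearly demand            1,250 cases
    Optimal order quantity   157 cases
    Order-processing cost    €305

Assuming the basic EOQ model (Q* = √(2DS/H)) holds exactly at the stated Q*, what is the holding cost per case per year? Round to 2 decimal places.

EOQ relation: Q² = 2DS/H, so rearrange for the unknown.
H = 2DS / Q² = 2 × 1,250 × 305 / 157² = 30.9343

€30.93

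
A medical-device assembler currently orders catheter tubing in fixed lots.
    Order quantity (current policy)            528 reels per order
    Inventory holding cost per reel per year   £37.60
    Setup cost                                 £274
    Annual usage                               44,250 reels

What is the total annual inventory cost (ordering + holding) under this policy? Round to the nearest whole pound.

£32,889

Ordering: D/Q × S = 44,250/528 × £274 = £22,963.07
Holding:  Q/2 × H = 528/2 × £37.6 = £9,926.40
Total = £22,963.07 + £9,926.40 = £32,889.47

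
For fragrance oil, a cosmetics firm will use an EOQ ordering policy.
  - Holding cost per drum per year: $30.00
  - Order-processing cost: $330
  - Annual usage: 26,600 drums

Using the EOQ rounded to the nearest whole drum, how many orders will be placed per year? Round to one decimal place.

34.8 orders per year

Optimal lot size Q* = (2 × 26,600 × $330 / $30)^½ ≈ 764.98 → Q = 765
Orders per year = D/Q = 26,600 / 765 = 34.771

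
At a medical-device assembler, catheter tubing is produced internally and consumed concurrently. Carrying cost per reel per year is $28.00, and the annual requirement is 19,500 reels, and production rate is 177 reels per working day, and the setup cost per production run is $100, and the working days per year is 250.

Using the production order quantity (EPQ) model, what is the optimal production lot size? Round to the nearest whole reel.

d = 19,500/250 = 78.0000 reels/day;  effective holding cost H(1 − d/p) = 28·(1 − 78.0000/177) = 15.66102
Q* = √(2DS / H_eff) = √(2·19,500·100 / 15.66102) ≈ 499.03

499 reels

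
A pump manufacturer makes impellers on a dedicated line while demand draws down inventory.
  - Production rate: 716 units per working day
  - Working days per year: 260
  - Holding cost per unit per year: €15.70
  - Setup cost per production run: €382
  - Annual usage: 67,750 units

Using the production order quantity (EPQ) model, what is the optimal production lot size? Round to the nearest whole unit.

2,277 units

d = 67,750/260 = 260.5769 units/day;  effective holding cost H(1 − d/p) = 15.7·(1 − 260.5769/716) = 9.98623
Q* = √(2DS / H_eff) = √(2·67,750·382 / 9.98623) ≈ 2,276.67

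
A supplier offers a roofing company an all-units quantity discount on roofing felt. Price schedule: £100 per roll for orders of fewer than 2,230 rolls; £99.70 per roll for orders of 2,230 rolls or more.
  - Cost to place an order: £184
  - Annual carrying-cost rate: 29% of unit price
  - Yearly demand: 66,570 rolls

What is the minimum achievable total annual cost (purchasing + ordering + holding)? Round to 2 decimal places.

£6,674,759.77

H₁ = 29%×£100 = £29.0000;  H₂ = 29%×£99.70 = £28.9130
EOQ₁ = √(2×66,570×184/29.0000) = 919.10  (< 2,230, feasible at tier 1)
EOQ₂ = √(2×66,570×184/28.9130) = 920.48  (< 2,230 → use Q = 2,230 at tier-2 price)
TC(tier 1 (EOQ₁), Q≈919.1) = £6,683,653.99
TC(tier 2, Q≈2,230.0) = £6,674,759.77
Minimum at tier 2: £6,674,759.77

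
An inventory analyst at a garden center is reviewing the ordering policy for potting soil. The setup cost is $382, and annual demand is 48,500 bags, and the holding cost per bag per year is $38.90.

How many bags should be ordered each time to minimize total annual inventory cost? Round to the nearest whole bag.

976 bags

2DS/H = 2·48,500·382/38.9 = 952,544.99
EOQ = √952,544.99 ≈ 975.98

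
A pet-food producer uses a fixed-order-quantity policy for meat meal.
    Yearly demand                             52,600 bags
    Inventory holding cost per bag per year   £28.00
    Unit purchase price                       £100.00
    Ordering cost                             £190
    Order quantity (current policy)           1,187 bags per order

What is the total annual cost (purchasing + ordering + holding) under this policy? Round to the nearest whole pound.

£5,285,038

Orders/yr = 52,600/1,187 = 44.313; ordering cost = 44.313 × £190 = £8,419.55
Average inventory = 1,187/2 = 593.5; holding cost = 593.5 × £28 = £16,618.00
Purchase cost = D·C = 52,600 × 100 = £5,260,000.00
Total = £8,419.55 + £16,618.00 + £5,260,000.00 = £5,285,037.55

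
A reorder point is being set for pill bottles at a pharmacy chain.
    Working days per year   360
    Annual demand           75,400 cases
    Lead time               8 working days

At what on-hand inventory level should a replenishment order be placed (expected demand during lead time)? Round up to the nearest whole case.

Daily demand d = 75,400 / 360 = 209.444 cases/day
Demand during lead time = 209.444 × 8 = 1,675.56
Reorder point = 1,675.56 → round up

1,676 cases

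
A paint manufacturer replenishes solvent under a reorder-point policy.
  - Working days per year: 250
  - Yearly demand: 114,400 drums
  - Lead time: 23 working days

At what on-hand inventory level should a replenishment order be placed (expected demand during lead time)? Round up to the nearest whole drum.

10,525 drums

Daily demand d = 114,400 / 250 = 457.600 drums/day
Demand during lead time = 457.600 × 23 = 10,524.80
Reorder point = 10,524.80 → round up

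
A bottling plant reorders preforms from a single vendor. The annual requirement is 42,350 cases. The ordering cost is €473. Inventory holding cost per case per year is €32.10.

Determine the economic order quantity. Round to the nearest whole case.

1,117 cases

Q* = √(2·D·S / H) = √(2·42,350·473 / 32.1) = √1,248,071.7 ≈ 1,117.17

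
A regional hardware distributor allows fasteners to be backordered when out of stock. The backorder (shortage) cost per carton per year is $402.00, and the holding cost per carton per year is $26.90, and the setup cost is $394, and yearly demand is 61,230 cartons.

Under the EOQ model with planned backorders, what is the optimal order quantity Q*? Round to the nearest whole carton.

Basic EOQ = √(2·61,230·394/26.9) = 1,339.273
Backorder adjustment √((H+b)/b) = √((26.9+402)/402) = 1.0329
Q* = 1,339.273 × 1.0329 ≈ 1,383.36

1,383 cartons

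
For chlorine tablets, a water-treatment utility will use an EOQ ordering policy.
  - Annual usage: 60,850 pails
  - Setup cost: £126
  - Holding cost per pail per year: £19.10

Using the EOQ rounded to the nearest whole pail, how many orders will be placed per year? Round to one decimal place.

Q* = √(2·D·S / H) = √(2·60,850·126 / 19.1) = √802,837.7 ≈ 896.01 → Q = 896
N = D/Q = 60,850/896 ≈ 67.913 orders/yr

67.9 orders per year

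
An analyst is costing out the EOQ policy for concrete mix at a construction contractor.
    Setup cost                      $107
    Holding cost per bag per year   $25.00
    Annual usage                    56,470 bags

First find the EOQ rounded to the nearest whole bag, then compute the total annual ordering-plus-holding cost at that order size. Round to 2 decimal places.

$17,381.44

EOQ = √(2DS/H) = √(2 × 56,470 × 107 / 25)
    = √(483,383.20) ≈ 695.26 → Q = 695 bags
Orders/yr = 56,470/695 = 81.252; ordering cost = 81.252 × $107 = $8,693.94
Average inventory = 695/2 = 347.5; holding cost = 347.5 × $25 = $8,687.50
Total = $8,693.94 + $8,687.50 = $17,381.44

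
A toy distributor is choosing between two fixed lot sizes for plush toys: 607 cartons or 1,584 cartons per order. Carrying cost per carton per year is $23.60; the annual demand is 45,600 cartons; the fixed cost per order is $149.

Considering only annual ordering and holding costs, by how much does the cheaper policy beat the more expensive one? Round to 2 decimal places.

Annual cost at Q: ordering D·S/Q plus holding Q·H/2.
TC(607) = (45,600/607)×149 + (607/2)×23.6 = $18,356.01
TC(1,584) = (45,600/1,584)×149 + (1,584/2)×23.6 = $22,980.59
Lots of 607 are cheaper by $4,624.58.

$4,624.58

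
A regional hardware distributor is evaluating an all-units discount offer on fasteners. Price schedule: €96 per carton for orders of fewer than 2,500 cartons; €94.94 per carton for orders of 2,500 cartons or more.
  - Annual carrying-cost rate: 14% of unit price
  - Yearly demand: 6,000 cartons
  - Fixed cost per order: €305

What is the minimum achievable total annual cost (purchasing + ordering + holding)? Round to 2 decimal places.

€583,013.59

H₁ = 14%×€96 = €13.4400;  H₂ = 14%×€94.94 = €13.2916
EOQ₁ = √(2×6,000×305/13.4400) = 521.84  (< 2,500, feasible at tier 1)
EOQ₂ = √(2×6,000×305/13.2916) = 524.75  (< 2,500 → use Q = 2,500 at tier-2 price)
TC(tier 1 (EOQ₁), Q≈521.8) = €583,013.59
TC(tier 2, Q≈2,500.0) = €586,986.50
Minimum at tier 1 (EOQ₁): €583,013.59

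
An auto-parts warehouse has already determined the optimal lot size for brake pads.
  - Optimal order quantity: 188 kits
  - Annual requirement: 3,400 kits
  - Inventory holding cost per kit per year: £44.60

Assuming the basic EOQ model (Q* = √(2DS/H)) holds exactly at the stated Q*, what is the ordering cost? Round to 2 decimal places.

From Q* = √(2DS/H) ⇒ Q*² = 2DS/H.
S = Q²H / (2D) = 188² × 44.6 / (2 × 3,400) = 231.8151

£231.82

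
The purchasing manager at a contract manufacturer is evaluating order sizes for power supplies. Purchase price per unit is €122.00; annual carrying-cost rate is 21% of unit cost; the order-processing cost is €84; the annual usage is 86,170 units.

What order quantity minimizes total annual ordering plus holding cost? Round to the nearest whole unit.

752 units

Carrying cost H = €122 × 21% = €25.6200/unit/yr
EOQ = √(2DS/H) = √(2 × 86,170 × 84 / 25.62)
    = √(565,049.18) ≈ 751.70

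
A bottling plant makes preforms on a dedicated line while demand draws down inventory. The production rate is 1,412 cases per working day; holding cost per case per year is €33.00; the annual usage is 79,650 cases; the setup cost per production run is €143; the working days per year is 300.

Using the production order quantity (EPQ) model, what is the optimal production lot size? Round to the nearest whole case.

Daily demand d = 79,650/300 = 265.500; p = 1412; 1 − d/p = 0.81197
EPQ = √(2DS / (H(1 − d/p)))
    = √(2 × 79,650 × 143 / (33 × 0.81197)) ≈ 922.04

922 cases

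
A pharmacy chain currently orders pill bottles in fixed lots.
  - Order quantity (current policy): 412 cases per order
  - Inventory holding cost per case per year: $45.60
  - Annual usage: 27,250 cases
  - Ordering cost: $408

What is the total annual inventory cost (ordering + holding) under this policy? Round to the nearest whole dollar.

Ordering: D/Q × S = 27,250/412 × $408 = $26,985.44
Holding:  Q/2 × H = 412/2 × $45.6 = $9,393.60
Total = $26,985.44 + $9,393.60 = $36,379.04

$36,379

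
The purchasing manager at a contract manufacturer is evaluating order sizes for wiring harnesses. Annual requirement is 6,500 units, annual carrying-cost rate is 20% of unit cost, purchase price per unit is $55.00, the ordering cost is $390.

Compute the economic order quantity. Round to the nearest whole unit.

679 units

Holding cost per unit per year: H = 20% × $55 = $11.0000
2DS/H = 2·6,500·390/11 = 460,909.09
EOQ = √460,909.09 ≈ 678.90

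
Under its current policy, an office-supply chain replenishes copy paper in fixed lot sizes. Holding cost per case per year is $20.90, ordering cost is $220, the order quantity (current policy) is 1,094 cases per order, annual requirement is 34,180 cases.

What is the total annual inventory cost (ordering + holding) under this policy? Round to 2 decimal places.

Ordering: D/Q × S = 34,180/1,094 × $220 = $6,873.49
Holding:  Q/2 × H = 1,094/2 × $20.9 = $11,432.30
Total = $6,873.49 + $11,432.30 = $18,305.79

$18,305.79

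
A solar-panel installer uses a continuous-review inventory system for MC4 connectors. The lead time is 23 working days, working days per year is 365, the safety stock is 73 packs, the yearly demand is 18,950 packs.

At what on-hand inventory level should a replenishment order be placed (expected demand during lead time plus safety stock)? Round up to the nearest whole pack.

Daily demand d = 18,950 / 365 = 51.918 packs/day
Demand during lead time = 51.918 × 23 = 1,194.11
Reorder point = 1,194.11 + 73 = 1,267.11 → round up

1,268 packs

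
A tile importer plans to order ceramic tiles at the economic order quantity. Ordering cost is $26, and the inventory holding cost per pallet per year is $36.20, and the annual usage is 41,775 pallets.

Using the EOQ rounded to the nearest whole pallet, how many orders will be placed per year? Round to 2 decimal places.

EOQ = √(2DS/H) = √(2 × 41,775 × 26 / 36.2)
    = √(60,008.29) ≈ 244.97 → Q = 245
Orders per year = D/Q = 41,775 / 245 = 170.510

170.51 orders per year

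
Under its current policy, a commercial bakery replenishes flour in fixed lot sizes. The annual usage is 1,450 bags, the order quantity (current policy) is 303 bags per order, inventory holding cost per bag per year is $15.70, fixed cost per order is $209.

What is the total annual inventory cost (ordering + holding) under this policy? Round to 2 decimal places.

Ordering: D/Q × S = 1,450/303 × $209 = $1,000.17
Holding:  Q/2 × H = 303/2 × $15.7 = $2,378.55
Total = $1,000.17 + $2,378.55 = $3,378.72

$3,378.72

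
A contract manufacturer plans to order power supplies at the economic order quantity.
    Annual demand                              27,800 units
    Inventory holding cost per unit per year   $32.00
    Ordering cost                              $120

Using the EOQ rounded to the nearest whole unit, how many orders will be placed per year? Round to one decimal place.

EOQ = √(2DS/H) = √(2 × 27,800 × 120 / 32)
    = √(208,500.00) ≈ 456.62 → Q = 457
Orders per year = D/Q = 27,800 / 457 = 60.832

60.8 orders per year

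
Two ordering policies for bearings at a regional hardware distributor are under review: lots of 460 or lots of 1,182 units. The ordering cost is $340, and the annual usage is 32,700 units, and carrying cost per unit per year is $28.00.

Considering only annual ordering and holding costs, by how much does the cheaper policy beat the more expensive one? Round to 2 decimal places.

TC(Q) = (D/Q)S + (Q/2)H
TC(460) = (32,700/460)×340 + (460/2)×28 = $30,609.57
TC(1,182) = (32,700/1,182)×340 + (1,182/2)×28 = $25,954.09
|ΔTC| = |$30,609.57 − $25,954.09| = $4,655.47

$4,655.47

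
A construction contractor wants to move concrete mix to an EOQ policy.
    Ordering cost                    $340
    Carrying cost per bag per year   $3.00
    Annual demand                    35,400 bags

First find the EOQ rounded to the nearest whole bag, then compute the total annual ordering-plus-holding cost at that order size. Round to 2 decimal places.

EOQ = √(2DS/H) = √(2 × 35,400 × 340 / 3)
    = √(8,024,000.00) ≈ 2,832.67 → Q = 2,833 bags
Orders/yr = 35,400/2,833 = 12.496; ordering cost = 12.496 × $340 = $4,248.50
Average inventory = 2,833/2 = 1416.5; holding cost = 1416.5 × $3 = $4,249.50
Total = $4,248.50 + $4,249.50 = $8,498.00

$8,498.00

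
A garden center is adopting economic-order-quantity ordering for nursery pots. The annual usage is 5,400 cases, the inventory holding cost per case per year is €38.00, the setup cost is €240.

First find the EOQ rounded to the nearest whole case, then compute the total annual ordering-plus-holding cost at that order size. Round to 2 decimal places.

€9,924.52

Optimal lot size Q* = (2 × 5,400 × €240 / €38)^½ ≈ 261.17 → Q = 261 cases
Annual ordering cost = (D/Q)·S = (5,400/261) × 240 = €4,965.52
Annual holding cost  = (Q/2)·H = (261/2) × 38 = €4,959.00
Total = €4,965.52 + €4,959.00 = €9,924.52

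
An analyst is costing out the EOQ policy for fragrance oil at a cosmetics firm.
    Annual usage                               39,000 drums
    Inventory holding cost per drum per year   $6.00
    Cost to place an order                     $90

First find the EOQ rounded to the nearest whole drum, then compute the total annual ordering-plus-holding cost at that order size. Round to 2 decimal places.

$6,489.99

Optimal lot size Q* = (2 × 39,000 × $90 / $6)^½ ≈ 1,081.67 → Q = 1,082 drums
Annual ordering cost = (D/Q)·S = (39,000/1,082) × 90 = $3,243.99
Annual holding cost  = (Q/2)·H = (1,082/2) × 6 = $3,246.00
Total = $3,243.99 + $3,246.00 = $6,489.99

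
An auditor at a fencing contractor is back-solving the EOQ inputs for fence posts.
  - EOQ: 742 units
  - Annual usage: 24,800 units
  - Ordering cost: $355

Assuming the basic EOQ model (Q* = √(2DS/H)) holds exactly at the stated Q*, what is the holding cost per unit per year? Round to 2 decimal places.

$31.98

EOQ relation: Q² = 2DS/H, so rearrange for the unknown.
H = 2DS / Q² = 2 × 24,800 × 355 / 742² = 31.9817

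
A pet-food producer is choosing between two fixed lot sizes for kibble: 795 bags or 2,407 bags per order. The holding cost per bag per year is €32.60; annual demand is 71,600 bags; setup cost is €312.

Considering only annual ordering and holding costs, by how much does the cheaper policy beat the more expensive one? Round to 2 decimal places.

TC(Q) = (D/Q)S + (Q/2)H
TC(795) = (71,600/795)×312 + (795/2)×32.6 = €41,058.12
TC(2,407) = (71,600/2,407)×312 + (2,407/2)×32.6 = €48,515.03
|ΔTC| = |€41,058.12 − €48,515.03| = €7,456.91

€7,456.91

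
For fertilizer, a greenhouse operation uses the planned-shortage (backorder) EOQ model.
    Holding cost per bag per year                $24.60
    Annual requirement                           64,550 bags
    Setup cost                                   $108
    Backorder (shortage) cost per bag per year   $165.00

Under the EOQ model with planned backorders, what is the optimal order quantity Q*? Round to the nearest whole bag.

807 bags

Q* = √(2DS/H) · √((H + b)/b)
   = √(2 × 64,550 × 108 / 24.6) · √((24.6 + 165) / 165)
   = 752.848 × 1.0720 ≈ 807.02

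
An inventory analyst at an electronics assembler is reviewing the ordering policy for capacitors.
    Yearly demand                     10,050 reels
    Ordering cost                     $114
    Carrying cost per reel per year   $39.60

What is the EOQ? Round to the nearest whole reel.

Q* = √(2·D·S / H) = √(2·10,050·114 / 39.6) = √57,863.6 ≈ 240.55

241 reels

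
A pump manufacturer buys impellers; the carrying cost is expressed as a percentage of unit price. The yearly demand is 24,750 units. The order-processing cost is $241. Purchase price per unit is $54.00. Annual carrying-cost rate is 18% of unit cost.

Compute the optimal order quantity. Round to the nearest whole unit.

H = i·C = 0.18 × $54 = $9.7200 per unit-year
Q* = √(2·D·S / H) = √(2·24,750·241 / 9.72) = √1,227,314.8 ≈ 1,107.84

1,108 units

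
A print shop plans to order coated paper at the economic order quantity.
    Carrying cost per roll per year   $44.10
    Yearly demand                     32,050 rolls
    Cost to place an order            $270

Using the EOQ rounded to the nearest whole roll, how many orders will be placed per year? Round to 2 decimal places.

2DS/H = 2·32,050·270/44.1 = 392,448.98
EOQ = √392,448.98 ≈ 626.46 → Q = 626
N = D/Q = 32,050/626 ≈ 51.198 orders/yr

51.20 orders per year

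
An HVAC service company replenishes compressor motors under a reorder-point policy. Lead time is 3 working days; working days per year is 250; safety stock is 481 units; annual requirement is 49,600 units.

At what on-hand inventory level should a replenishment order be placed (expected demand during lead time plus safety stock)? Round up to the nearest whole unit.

1,077 units

Daily demand d = 49,600 / 250 = 198.400 units/day
Demand during lead time = 198.400 × 3 = 595.20
Reorder point = 595.20 + 481 = 1,076.20 → round up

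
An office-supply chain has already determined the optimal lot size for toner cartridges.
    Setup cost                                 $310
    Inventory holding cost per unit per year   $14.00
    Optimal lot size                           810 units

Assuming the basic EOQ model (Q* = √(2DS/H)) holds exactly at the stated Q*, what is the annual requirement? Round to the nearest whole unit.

14,815 units per year

Since Q* = (2DS/H)^½, squaring gives Q*²·H = 2DS.
D = Q²H / (2S) = 810² × 14 / (2 × 310) = 14,815.16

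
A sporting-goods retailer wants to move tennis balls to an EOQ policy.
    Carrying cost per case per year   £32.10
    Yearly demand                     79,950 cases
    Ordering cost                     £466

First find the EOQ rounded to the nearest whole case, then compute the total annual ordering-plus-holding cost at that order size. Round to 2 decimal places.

2DS/H = 2·79,950·466/32.1 = 2,321,289.72
EOQ = √2,321,289.72 ≈ 1,523.58 → Q = 1,524 cases
Annual ordering cost = (D/Q)·S = (79,950/1,524) × 466 = £24,446.65
Annual holding cost  = (Q/2)·H = (1,524/2) × 32.1 = £24,460.20
Total = £24,446.65 + £24,460.20 = £48,906.85

£48,906.85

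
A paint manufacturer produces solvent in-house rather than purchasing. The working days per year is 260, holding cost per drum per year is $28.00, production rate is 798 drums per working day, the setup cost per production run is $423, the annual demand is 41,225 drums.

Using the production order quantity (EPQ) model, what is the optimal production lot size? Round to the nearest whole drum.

1,247 drums

Daily demand d = 41,225/260 = 158.558; p = 798; 1 − d/p = 0.80131
EPQ = √(2DS / (H(1 − d/p)))
    = √(2 × 41,225 × 423 / (28 × 0.80131)) ≈ 1,246.77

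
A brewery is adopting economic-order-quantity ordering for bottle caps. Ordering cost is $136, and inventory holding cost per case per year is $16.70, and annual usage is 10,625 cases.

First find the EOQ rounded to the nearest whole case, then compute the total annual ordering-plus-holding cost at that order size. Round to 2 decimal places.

EOQ = √(2DS/H) = √(2 × 10,625 × 136 / 16.7)
    = √(173,053.89) ≈ 416.00 → Q = 416 cases
Orders/yr = 10,625/416 = 25.541; ordering cost = 25.541 × $136 = $3,473.56
Average inventory = 416/2 = 208; holding cost = 208 × $16.7 = $3,473.60
Total = $3,473.56 + $3,473.60 = $6,947.16

$6,947.16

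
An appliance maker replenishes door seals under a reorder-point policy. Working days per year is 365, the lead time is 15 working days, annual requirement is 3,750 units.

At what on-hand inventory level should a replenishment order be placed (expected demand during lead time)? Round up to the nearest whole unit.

155 units

Daily demand d = 3,750 / 365 = 10.274 units/day
Demand during lead time = 10.274 × 15 = 154.11
Reorder point = 154.11 → round up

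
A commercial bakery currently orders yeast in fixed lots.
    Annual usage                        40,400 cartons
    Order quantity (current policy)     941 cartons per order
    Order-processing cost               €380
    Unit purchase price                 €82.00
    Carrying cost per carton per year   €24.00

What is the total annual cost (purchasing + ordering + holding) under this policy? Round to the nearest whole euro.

Orders/yr = 40,400/941 = 42.933; ordering cost = 42.933 × €380 = €16,314.56
Average inventory = 941/2 = 470.5; holding cost = 470.5 × €24 = €11,292.00
Purchase cost = D·C = 40,400 × 82 = €3,312,800.00
Total = €16,314.56 + €11,292.00 + €3,312,800.00 = €3,340,406.56

€3,340,407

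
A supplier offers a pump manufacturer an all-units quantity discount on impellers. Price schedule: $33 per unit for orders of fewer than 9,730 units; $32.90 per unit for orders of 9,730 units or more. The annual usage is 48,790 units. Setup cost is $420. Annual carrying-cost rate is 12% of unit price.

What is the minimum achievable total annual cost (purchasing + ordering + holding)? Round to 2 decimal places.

$1,622,809.51

H₁ = 12%×$33 = $3.9600;  H₂ = 12%×$32.90 = $3.9480
EOQ₁ = √(2×48,790×420/3.9600) = 3,217.05  (< 9,730, feasible at tier 1)
EOQ₂ = √(2×48,790×420/3.9480) = 3,221.93  (< 9,730 → use Q = 9,730 at tier-2 price)
TC(tier 1 (EOQ₁), Q≈3,217.0) = $1,622,809.51
TC(tier 2, Q≈9,730.0) = $1,626,504.06
Minimum at tier 1 (EOQ₁): $1,622,809.51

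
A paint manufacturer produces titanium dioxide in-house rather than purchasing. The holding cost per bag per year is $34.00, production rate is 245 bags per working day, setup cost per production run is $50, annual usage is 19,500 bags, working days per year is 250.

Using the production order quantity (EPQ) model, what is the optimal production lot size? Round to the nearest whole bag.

290 bags

d = 19,500/250 = 78.0000 bags/day;  effective holding cost H(1 − d/p) = 34·(1 − 78.0000/245) = 23.17551
Q* = √(2DS / H_eff) = √(2·19,500·50 / 23.17551) ≈ 290.07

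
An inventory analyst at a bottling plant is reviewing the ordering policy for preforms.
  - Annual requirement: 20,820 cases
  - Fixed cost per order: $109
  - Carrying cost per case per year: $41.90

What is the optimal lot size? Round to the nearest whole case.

Q* = √(2·D·S / H) = √(2·20,820·109 / 41.9) = √108,323.6 ≈ 329.13

329 cases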